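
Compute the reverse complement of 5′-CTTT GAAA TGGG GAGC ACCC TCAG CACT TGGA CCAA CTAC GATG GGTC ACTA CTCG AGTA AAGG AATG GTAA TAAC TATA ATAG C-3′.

Complement each base (A↔T, G↔C): GAAACTTTACCCCTCGTGGGAGTCGTGAACCTGGTTGATGCTACCCAGTGATGAGCTCATTTCCTTACCATTATTGATATTATCG. Then reverse.

5'-GCTATTATAGTTATTACCATTCCTTTACTCGAGTAGTGACCCATCGTAGTTGGTCCAAGTGCTGAGGGTGCTCCCCATTTCAAAG-3'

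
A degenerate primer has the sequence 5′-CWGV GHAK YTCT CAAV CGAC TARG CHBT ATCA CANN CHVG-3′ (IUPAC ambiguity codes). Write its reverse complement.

5′-CBDGNNTGTGATAVDGCYTAGTCGBTTGAGARMTDCBCWG-3′

Standard pairs A↔T, G↔C; ambiguity codes pair R↔Y, K↔M, W↔W, B↔V, H↔D, N↔N. Complement (GWCBCDTMRAGAGTTBGCTGATYCGDVATAGTGTNNGDBC), then reverse for 5'→3'.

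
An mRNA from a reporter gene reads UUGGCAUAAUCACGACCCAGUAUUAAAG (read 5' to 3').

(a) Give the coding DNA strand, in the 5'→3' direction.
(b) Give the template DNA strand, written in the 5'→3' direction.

(a) 5'-TTGGCATAATCACGACCCAGTATTAAAG-3'
(b) 5'-CTTTAATACTGGGTCGTGATTATGCCAA-3'

(a) The coding strand matches the mRNA with U→T.
(b) The template strand is the reverse complement of the coding strand.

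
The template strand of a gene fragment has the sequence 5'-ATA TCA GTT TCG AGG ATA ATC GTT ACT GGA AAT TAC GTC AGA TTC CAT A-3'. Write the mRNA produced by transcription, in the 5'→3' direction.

5′-UAUGGAAUCUGACGUAAUUUCCAGUAACGAUUAUCCUCGAAACUGAUAU-3′

The mRNA has the sequence of the coding strand (reverse complement of the template) with T→U. Reverse complement of ATATCAGTTTCGAGGATAATCGTTACTGGAAATTACGTCAGATTCCATA is TATGGAATCTGACGTAATTTCCAGTAACGATTATCCTCGAAACTGATAT; then T→U.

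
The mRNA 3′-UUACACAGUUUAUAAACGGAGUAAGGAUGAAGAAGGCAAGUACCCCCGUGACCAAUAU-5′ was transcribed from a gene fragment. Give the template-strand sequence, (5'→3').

Written 5'→3' the mRNA is UAUAACCAGUGCCCCCAUGAACGGAAGAAGUAGGAAUGAGGCAAAUAUUUGACACAUU, so the coding DNA strand is TATAACCAGTGCCCCCATGAACGGAAGAAGTAGGAATGAGGCAAATATTTGACACATT. The template is its reverse complement.

5'-AATGTGTCAAATATTTGCCTCATTCCTACTTCTTCCGTTCATGGGGGCACTGGTTATA-3'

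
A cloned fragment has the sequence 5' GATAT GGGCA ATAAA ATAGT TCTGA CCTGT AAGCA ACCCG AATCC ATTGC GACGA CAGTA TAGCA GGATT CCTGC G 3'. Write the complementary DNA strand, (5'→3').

The complement of GATATGGGCAATAAAATAGTTCTGACCTGTAAGCAACCCGAATCCATTGCGACGACAGTATAGCAGGATTCCTGCG is CTATACCCGTTATTTTATCAAGACTGGACATTCGTTGGGCTTAGGTAACGCTGCTGTCATATCGTCCTAAGGACGC (A↔T, G↔C). DNA strands are antiparallel, so the complementary strand runs 3'→5'; reversing gives the 5'→3' form.

5'-CGCAGGAATCCTGCTATACTGTCGTCGCAATGGATTCGGGTTGCTTACAGGTCAGAACTATTTTATTGCCCATATC-3'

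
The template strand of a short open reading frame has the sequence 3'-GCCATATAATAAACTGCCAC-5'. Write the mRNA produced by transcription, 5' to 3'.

5'-CGGUAUAUUAUUUGACGGUG-3'

Reading the template 3'→5' as shown, RNA polymerase pairs each base (A→U, T→A, G↔C) to build mRNA 5'→3' directly.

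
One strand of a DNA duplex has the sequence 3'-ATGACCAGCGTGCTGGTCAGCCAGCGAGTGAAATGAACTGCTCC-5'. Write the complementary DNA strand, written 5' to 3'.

5'-TACTGGTCGCACGACCAGTCGGTCGCTCACTTTACTTGACGAGG-3'

The strand is given 3'→5', so its complement runs 5'→3' in the same left-to-right order: pair each base A↔T, G↔C.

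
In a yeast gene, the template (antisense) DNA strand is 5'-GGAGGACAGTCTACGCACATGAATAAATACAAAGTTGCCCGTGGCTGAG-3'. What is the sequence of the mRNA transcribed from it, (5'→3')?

The mRNA has the sequence of the coding strand (reverse complement of the template) with T→U. Reverse complement of GGAGGACAGTCTACGCACATGAATAAATACAAAGTTGCCCGTGGCTGAG is CTCAGCCACGGGCAACTTTGTATTTATTCATGTGCGTAGACTGTCCTCC; then T→U.

5′-CUCAGCCACGGGCAACUUUGUAUUUAUUCAUGUGCGUAGACUGUCCUCC-3′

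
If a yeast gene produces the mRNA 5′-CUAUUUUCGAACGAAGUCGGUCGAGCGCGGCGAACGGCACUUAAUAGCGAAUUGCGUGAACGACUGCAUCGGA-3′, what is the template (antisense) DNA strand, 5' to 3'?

5'-TCCGATGCAGTCGTTCACGCAATTCGCTATTAAGTGCCGTTCGCCGCGCTCGACCGACTTCGTTCGAAAATAG-3'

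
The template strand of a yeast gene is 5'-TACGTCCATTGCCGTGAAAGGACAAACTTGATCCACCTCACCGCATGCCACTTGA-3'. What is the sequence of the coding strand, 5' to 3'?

The coding strand is complementary and antiparallel to the template: take the complement (A↔T, G↔C) and reverse.

5′-TCAAGTGGCATGCGGTGAGGTGGATCAAGTTTGTCCTTTCACGGCAATGGACGTA-3′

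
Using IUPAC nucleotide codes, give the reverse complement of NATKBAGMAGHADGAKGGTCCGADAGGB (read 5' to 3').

5'-VCCTHTCGGACCMTCHTDCTKCTVMATN-3'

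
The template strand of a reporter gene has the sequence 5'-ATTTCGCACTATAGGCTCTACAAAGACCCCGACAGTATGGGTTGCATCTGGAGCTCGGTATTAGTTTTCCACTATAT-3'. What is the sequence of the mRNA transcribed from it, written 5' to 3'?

RNA polymerase reads the template 3'→5' and synthesizes mRNA 5'→3' by base-pairing (A→U, T→A, G↔C). The complement of the template is TAAAGCGTGATATCCGAGATGTTTCTGGGGCTGTCATACCCAACGTAGACCTCGAGCCATAATCAAAAGGTGATATA; antiparallel, so 5'→3' the coding strand is ATATAGTGGAAAACTAATACCGAGCTCCAGATGCAACCCATACTGTCGGGGTCTTTGTAGAGCCTATAGTGCGAAAT. Replace T with U for the mRNA.

5'-AUAUAGUGGAAAACUAAUACCGAGCUCCAGAUGCAACCCAUACUGUCGGGGUCUUUGUAGAGCCUAUAGUGCGAAAU-3'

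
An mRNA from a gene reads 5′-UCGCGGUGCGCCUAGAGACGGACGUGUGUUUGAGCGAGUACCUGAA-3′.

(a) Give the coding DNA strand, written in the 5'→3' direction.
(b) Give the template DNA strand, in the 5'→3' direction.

(a) The coding strand matches the mRNA with U→T.
(b) The template strand is the reverse complement of the coding strand.

(a) 5′-TCGCGGTGCGCCTAGAGACGGACGTGTGTTTGAGCGAGTACCTGAA-3′
(b) 5'-TTCAGGTACTCGCTCAAACACACGTCCGTCTCTAGGCGCACCGCGA-3'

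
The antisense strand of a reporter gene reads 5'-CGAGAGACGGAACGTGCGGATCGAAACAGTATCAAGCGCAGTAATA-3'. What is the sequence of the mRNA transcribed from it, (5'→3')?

5'-UAUUACUGCGCUUGAUACUGUUUCGAUCCGCACGUUCCGUCUCUCG-3'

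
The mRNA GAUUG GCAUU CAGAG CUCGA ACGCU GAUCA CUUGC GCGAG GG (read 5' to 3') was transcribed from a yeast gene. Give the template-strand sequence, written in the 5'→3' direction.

5'-CCCTCGCGCAAGTGATCAGCGTTCGAGCTCTGAATGCCAATC-3'

Replace U with T to get the coding DNA strand: GATTGGCATTCAGAGCTCGAACGCTGATCACTTGCGCGAGGG. The template strand is its reverse complement (complement CTAACCGTAAGTCTCGAGCTTGCGACTAGTGAACGCGCTCCC, then reverse).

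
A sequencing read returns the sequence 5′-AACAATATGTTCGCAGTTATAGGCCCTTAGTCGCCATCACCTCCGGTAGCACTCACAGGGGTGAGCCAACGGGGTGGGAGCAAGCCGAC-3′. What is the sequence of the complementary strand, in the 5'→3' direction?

Pairing A↔T and G↔C gives TTGTTATACAAGCGTCAATATCCGGGAATCAGCGGTAGTGGAGGCCATCGTGAGTGTCCCCACTCGGTTGCCCCACCCTCGTTCGGCTG, running 3'→5'. Reverse for the 5'→3' convention.

5′-GTCGGCTTGCTCCCACCCCGTTGGCTCACCCCTGTGAGTGCTACCGGAGGTGATGGCGACTAAGGGCCTATAACTGCGAACATATTGTT-3′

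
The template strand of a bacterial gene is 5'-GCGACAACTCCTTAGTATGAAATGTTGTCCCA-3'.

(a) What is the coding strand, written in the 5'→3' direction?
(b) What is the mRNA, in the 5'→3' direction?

(a) 5'-TGGGACAACATTTCATACTAAGGAGTTGTCGC-3'
(b) 5'-UGGGACAACAUUUCAUACUAAGGAGUUGUCGC-3'

(a) The coding strand is the reverse complement of the template: complement CGCTGTTGAGGAATCATACTTTACAACAGGGT, then reverse.
(b) mRNA has the coding-strand sequence with T→U.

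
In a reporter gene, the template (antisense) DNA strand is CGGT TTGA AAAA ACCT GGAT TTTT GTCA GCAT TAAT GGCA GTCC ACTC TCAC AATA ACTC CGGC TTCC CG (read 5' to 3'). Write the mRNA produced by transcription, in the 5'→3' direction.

5'-CGGGAAGCCGGAGUUAUUGUGAGAGUGGACUGCCAUUAAUGCUGACAAAAAUCCAGGUUUUUUCAAACCG-3'

The mRNA has the sequence of the coding strand (reverse complement of the template) with T→U. Reverse complement of CGGTTTGAAAAAACCTGGATTTTTGTCAGCATTAATGGCAGTCCACTCTCACAATAACTCCGGCTTCCCG is CGGGAAGCCGGAGTTATTGTGAGAGTGGACTGCCATTAATGCTGACAAAAATCCAGGTTTTTTCAAACCG; then T→U.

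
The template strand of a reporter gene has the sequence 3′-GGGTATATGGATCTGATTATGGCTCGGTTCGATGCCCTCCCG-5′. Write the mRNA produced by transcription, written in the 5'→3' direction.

Reading the template 3'→5' as shown, RNA polymerase pairs each base (A→U, T→A, G↔C) to build mRNA 5'→3' directly.

5'-CCCAUAUACCUAGACUAAUACCGAGCCAAGCUACGGGAGGGC-3'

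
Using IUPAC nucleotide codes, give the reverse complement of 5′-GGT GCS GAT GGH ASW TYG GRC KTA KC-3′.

5'-GMTAMGYCCRAWSTDCCATCSGCACC-3'

Standard pairs A↔T, G↔C; ambiguity codes pair R↔Y, K↔M, W↔W, S↔S, H↔D. Complement (CCACGSCTACCDTSWARCCYGMATMG), then reverse for 5'→3'.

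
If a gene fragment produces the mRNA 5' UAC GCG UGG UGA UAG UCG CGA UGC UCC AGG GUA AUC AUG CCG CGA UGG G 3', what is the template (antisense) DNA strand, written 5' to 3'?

5'-CCCATCGCGGCATGATTACCCTGGAGCATCGCGACTATCACCACGCGTA-3'

Replace U with T to get the coding DNA strand: TACGCGTGGTGATAGTCGCGATGCTCCAGGGTAATCATGCCGCGATGGG. The template strand is its reverse complement (complement ATGCGCACCACTATCAGCGCTACGAGGTCCCATTAGTACGGCGCTACCC, then reverse).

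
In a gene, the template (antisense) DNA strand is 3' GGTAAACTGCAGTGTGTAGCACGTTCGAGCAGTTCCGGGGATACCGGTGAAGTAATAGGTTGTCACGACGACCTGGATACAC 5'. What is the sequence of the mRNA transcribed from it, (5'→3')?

5'-CCAUUUGACGUCACACAUCGUGCAAGCUCGUCAAGGCCCCUAUGGCCACUUCAUUAUCCAACAGUGCUGCUGGACCUAUGUG-3'

Reading the template 3'→5' as shown, RNA polymerase pairs each base (A→U, T→A, G↔C) to build mRNA 5'→3' directly.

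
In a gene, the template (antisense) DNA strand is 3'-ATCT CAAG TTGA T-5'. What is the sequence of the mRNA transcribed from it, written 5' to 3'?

Reading the template 3'→5' as shown, RNA polymerase pairs each base (A→U, T→A, G↔C) to build mRNA 5'→3' directly.

5'-UAGAGUUCAACUA-3'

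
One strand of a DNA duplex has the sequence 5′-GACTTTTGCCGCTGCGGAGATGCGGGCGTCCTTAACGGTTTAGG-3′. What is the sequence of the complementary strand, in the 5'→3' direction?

The complement of GACTTTTGCCGCTGCGGAGATGCGGGCGTCCTTAACGGTTTAGG is CTGAAAACGGCGACGCCTCTACGCCCGCAGGAATTGCCAAATCC (A↔T, G↔C). DNA strands are antiparallel, so the complementary strand runs 3'→5'; reversing gives the 5'→3' form.

5'-CCTAAACCGTTAAGGACGCCCGCATCTCCGCAGCGGCAAAAGTC-3'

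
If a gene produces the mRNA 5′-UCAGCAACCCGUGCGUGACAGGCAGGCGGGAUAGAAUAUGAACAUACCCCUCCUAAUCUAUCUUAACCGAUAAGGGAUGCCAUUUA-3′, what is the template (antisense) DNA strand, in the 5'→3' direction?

5′-TAAATGGCATCCCTTATCGGTTAAGATAGATTAGGAGGGGTATGTTCATATTCTATCCCGCCTGCCTGTCACGCACGGGTTGCTGA-3′

Replace U with T to get the coding DNA strand: TCAGCAACCCGTGCGTGACAGGCAGGCGGGATAGAATATGAACATACCCCTCCTAATCTATCTTAACCGATAAGGGATGCCATTTA. The template strand is its reverse complement (complement AGTCGTTGGGCACGCACTGTCCGTCCGCCCTATCTTATACTTGTATGGGGAGGATTAGATAGAATTGGCTATTCCCTACGGTAAAT, then reverse).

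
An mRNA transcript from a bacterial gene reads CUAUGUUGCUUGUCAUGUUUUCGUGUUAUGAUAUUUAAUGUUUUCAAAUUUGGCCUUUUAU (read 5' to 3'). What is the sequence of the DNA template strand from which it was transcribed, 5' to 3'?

Replace U with T to get the coding DNA strand: CTATGTTGCTTGTCATGTTTTCGTGTTATGATATTTAATGTTTTCAAATTTGGCCTTTTAT. The template strand is its reverse complement (complement GATACAACGAACAGTACAAAAGCACAATACTATAAATTACAAAAGTTTAAACCGGAAAATA, then reverse).

5'-ATAAAAGGCCAAATTTGAAAACATTAAATATCATAACACGAAAACATGACAAGCAACATAG-3'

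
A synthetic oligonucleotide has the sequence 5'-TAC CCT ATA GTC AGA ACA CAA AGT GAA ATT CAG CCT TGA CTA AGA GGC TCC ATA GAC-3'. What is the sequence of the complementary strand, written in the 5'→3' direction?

5'-GTCTATGGAGCCTCTTAGTCAAGGCTGAATTTCACTTTGTGTTCTGACTATAGGGTA-3'

Pairing A↔T and G↔C gives ATGGGATATCAGTCTTGTGTTTCACTTTAAGTCGGAACTGATTCTCCGAGGTATCTG, running 3'→5'. Reverse for the 5'→3' convention.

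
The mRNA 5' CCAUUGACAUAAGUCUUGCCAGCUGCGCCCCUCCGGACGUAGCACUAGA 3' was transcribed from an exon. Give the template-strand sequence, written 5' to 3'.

5'-TCTAGTGCTACGTCCGGAGGGGCGCAGCTGGCAAGACTTATGTCAATGG-3'

Replace U with T to get the coding DNA strand: CCATTGACATAAGTCTTGCCAGCTGCGCCCCTCCGGACGTAGCACTAGA. The template strand is its reverse complement (complement GGTAACTGTATTCAGAACGGTCGACGCGGGGAGGCCTGCATCGTGATCT, then reverse).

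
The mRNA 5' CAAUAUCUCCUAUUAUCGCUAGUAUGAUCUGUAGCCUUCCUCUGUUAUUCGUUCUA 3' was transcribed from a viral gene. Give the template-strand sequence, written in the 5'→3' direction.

Replace U with T to get the coding DNA strand: CAATATCTCCTATTATCGCTAGTATGATCTGTAGCCTTCCTCTGTTATTCGTTCTA. The template strand is its reverse complement (complement GTTATAGAGGATAATAGCGATCATACTAGACATCGGAAGGAGACAATAAGCAAGAT, then reverse).

5'-TAGAACGAATAACAGAGGAAGGCTACAGATCATACTAGCGATAATAGGAGATATTG-3'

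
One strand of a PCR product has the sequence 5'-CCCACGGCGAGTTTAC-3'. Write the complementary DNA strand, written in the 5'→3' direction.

5′-GTAAACTCGCCGTGGG-3′

Pairing A↔T and G↔C gives GGGTGCCGCTCAAATG, running 3'→5'. Reverse for the 5'→3' convention.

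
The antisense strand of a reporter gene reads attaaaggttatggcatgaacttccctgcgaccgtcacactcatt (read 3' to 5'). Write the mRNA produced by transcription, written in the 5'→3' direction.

5'-UAAUUUCCAAUACCGUACUUGAAGGGACGCUGGCAGUGUGAGUAA-3'

Reading the template 3'→5' as shown, RNA polymerase pairs each base (A→U, T→A, G↔C) to build mRNA 5'→3' directly.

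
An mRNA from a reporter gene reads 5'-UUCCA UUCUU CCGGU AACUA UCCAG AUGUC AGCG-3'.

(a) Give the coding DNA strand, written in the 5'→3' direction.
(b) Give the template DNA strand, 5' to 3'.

(a) The coding strand matches the mRNA with U→T.
(b) The template strand is the reverse complement of the coding strand.

(a) 5'-TTCCATTCTTCCGGTAACTATCCAGATGTCAGCG-3'
(b) 5'-CGCTGACATCTGGATAGTTACCGGAAGAATGGAA-3'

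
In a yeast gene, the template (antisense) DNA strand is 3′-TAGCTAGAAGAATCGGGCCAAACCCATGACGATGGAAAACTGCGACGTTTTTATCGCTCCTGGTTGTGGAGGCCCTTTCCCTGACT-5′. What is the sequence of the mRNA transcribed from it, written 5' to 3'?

5'-AUCGAUCUUCUUAGCCCGGUUUGGGUACUGCUACCUUUUGACGCUGCAAAAAUAGCGAGGACCAACACCUCCGGGAAAGGGACUGA-3'

Reading the template 3'→5' as shown, RNA polymerase pairs each base (A→U, T→A, G↔C) to build mRNA 5'→3' directly.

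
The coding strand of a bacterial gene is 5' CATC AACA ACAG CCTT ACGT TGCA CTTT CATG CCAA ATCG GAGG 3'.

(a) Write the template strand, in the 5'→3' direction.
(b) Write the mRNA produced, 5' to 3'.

(a) 5'-CCTCCGATTTGGCATGAAAGTGCAACGTAAGGCTGTTGTTGATG-3'
(b) 5'-CAUCAACAACAGCCUUACGUUGCACUUUCAUGCCAAAUCGGAGG-3'

(a) The template strand is the reverse complement of the coding strand: complement GTAGTTGTTGTCGGAATGCAACGTGAAAGTACGGTTTAGCCTCC, then reverse.
(b) mRNA matches the coding strand with T→U.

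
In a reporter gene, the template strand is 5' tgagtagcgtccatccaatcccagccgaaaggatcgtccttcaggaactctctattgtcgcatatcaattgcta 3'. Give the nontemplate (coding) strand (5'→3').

5'-TAGCAATTGATATGCGACAATAGAGAGTTCCTGAAGGACGATCCTTTCGGCTGGGATTGGATGGACGCTACTCA-3'

The coding strand is complementary and antiparallel to the template: take the complement (A↔T, G↔C) and reverse.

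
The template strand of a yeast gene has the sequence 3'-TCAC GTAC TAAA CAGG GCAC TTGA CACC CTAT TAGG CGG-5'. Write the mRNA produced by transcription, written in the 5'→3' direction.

5'-AGUGCAUGAUUUGUCCCGUGAACUGUGGGAUAAUCCGCC-3'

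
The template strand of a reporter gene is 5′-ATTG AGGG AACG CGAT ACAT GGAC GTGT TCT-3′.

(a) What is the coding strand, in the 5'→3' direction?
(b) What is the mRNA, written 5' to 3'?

(a) The coding strand is the reverse complement of the template: complement TAACTCCCTTGCGCTATGTACCTGCACAAGA, then reverse.
(b) mRNA has the coding-strand sequence with T→U.

(a) 5′-AGAACACGTCCATGTATCGCGTTCCCTCAAT-3′
(b) 5'-AGAACACGUCCAUGUAUCGCGUUCCCUCAAU-3'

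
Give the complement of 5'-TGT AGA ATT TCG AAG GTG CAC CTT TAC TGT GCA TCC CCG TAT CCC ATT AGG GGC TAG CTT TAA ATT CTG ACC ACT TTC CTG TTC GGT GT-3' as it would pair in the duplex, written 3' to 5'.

Base-pairing A↔T, G↔C gives the complement. The complementary strand is antiparallel, so paired with a 5'→3' strand it runs 3'→5'.

3'-ACATCTTAAAGCTTCCACGTGGAAATGACACGTAGGGGCATAGGGTAATCCCCGATCGAAATTTAAGACTGGTGAAAGGACAAGCCACA-5'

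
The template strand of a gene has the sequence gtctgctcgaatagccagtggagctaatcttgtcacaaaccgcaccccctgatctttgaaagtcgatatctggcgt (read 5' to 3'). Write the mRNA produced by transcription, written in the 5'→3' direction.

RNA polymerase reads the template 3'→5' and synthesizes mRNA 5'→3' by base-pairing (A→U, T→A, G↔C). The complement of the template is CAGACGAGCTTATCGGTCACCTCGATTAGAACAGTGTTTGGCGTGGGGGACTAGAAACTTTCAGCTATAGACCGCA; antiparallel, so 5'→3' the coding strand is ACGCCAGATATCGACTTTCAAAGATCAGGGGGTGCGGTTTGTGACAAGATTAGCTCCACTGGCTATTCGAGCAGAC. Replace T with U for the mRNA.

5′-ACGCCAGAUAUCGACUUUCAAAGAUCAGGGGGUGCGGUUUGUGACAAGAUUAGCUCCACUGGCUAUUCGAGCAGAC-3′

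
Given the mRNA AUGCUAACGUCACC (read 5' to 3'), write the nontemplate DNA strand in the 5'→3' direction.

5′-ATGCTAACGTCACC-3′

The coding DNA strand has the same 5'→3' sequence as the mRNA with U replaced by T.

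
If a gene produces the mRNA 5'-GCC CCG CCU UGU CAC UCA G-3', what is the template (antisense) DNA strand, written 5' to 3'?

5'-CTGAGTGACAAGGCGGGGC-3'

Replace U with T to get the coding DNA strand: GCCCCGCCTTGTCACTCAG. The template strand is its reverse complement (complement CGGGGCGGAACAGTGAGTC, then reverse).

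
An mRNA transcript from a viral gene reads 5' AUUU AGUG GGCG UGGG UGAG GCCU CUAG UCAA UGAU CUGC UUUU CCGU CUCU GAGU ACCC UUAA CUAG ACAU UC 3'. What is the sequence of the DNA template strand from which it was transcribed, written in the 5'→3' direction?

5'-GAATGTCTAGTTAAGGGTACTCAGAGACGGAAAAGCAGATCATTGACTAGAGGCCTCACCCACGCCCACTAAAT-3'

Replace U with T to get the coding DNA strand: ATTTAGTGGGCGTGGGTGAGGCCTCTAGTCAATGATCTGCTTTTCCGTCTCTGAGTACCCTTAACTAGACATTC. The template strand is its reverse complement (complement TAAATCACCCGCACCCACTCCGGAGATCAGTTACTAGACGAAAAGGCAGAGACTCATGGGAATTGATCTGTAAG, then reverse).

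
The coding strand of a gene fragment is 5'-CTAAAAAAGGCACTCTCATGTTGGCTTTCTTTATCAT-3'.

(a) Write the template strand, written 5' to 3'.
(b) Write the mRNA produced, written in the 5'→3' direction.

(a) 5'-ATGATAAAGAAAGCCAACATGAGAGTGCCTTTTTTAG-3'
(b) 5′-CUAAAAAAGGCACUCUCAUGUUGGCUUUCUUUAUCAU-3′

(a) The template strand is the reverse complement of the coding strand: complement GATTTTTTCCGTGAGAGTACAACCGAAAGAAATAGTA, then reverse.
(b) mRNA matches the coding strand with T→U.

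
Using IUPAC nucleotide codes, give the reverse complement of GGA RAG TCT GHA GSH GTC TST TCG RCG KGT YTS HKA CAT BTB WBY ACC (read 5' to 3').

Standard pairs A↔T, G↔C; ambiguity codes pair R↔Y, K↔M, W↔W, S↔S, B↔V, H↔D. Complement (CCTYTCAGACDTCSDCAGASAAGCYGCMCARASDMTGTAVAVWVRTGG), then reverse for 5'→3'.

5'-GGTRVWVAVATGTMDSARACMCGYCGAASAGACDSCTDCAGACTYTCC-3'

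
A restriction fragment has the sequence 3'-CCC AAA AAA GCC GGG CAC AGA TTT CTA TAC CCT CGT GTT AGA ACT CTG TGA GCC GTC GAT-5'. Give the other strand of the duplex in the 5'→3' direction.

The strand is given 3'→5', so its complement runs 5'→3' in the same left-to-right order: pair each base A↔T, G↔C.

5′-GGGTTTTTTCGGCCCGTGTCTAAAGATATGGGAGCACAATCTTGAGACACTCGGCAGCTA-3′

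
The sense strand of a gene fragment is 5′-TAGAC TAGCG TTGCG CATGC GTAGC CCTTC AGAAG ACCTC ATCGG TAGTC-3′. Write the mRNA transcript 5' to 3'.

The mRNA is synthesized from the template strand, so it matches the coding strand with T replaced by U.

5'-UAGACUAGCGUUGCGCAUGCGUAGCCCUUCAGAAGACCUCAUCGGUAGUC-3'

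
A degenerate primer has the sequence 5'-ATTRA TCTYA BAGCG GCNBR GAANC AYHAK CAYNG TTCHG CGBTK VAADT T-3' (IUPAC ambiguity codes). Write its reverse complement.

5'-AAHTTBMAVCGCDGAACNRTGMTDRTGNTTCYVNGCCGCTVTRAGATYAAT-3'

Standard pairs A↔T, G↔C; ambiguity codes pair R↔Y, K↔M, B↔V, D↔H, N↔N. Complement (TAAYTAGARTVTCGCCGNVYCTTNGTRDTMGTRNCAAGDCGCVAMBTTHAA), then reverse for 5'→3'.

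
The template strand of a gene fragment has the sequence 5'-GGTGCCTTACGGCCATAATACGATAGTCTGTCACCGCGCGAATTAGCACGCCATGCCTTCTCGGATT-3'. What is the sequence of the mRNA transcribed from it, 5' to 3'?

5'-AAUCCGAGAAGGCAUGGCGUGCUAAUUCGCGCGGUGACAGACUAUCGUAUUAUGGCCGUAAGGCACC-3'

The mRNA has the sequence of the coding strand (reverse complement of the template) with T→U. Reverse complement of GGTGCCTTACGGCCATAATACGATAGTCTGTCACCGCGCGAATTAGCACGCCATGCCTTCTCGGATT is AATCCGAGAAGGCATGGCGTGCTAATTCGCGCGGTGACAGACTATCGTATTATGGCCGTAAGGCACC; then T→U.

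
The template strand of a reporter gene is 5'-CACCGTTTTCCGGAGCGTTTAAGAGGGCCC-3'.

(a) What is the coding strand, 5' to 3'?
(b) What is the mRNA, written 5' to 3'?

(a) 5'-GGGCCCTCTTAAACGCTCCGGAAAACGGTG-3'
(b) 5'-GGGCCCUCUUAAACGCUCCGGAAAACGGUG-3'

(a) The coding strand is the reverse complement of the template: complement GTGGCAAAAGGCCTCGCAAATTCTCCCGGG, then reverse.
(b) mRNA has the coding-strand sequence with T→U.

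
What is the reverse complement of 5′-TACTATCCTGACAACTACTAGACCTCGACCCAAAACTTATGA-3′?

Reading the sequence 3'→5' and pairing each base (A↔T, G↔C) gives the reverse complement directly.

5'-TCATAAGTTTTGGGTCGAGGTCTAGTAGTTGTCAGGATAGTA-3'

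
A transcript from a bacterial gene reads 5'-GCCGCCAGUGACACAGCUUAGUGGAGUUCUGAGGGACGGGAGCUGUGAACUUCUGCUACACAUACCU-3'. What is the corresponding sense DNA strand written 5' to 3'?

5'-GCCGCCAGTGACACAGCTTAGTGGAGTTCTGAGGGACGGGAGCTGTGAACTTCTGCTACACATACCT-3'

The coding DNA strand has the same 5'→3' sequence as the mRNA with U replaced by T.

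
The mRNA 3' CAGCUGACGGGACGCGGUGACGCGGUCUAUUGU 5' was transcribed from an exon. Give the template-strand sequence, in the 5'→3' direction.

5′-GTCGACTGCCCTGCGCCACTGCGCCAGATAACA-3′

Written 5'→3' the mRNA is UGUUAUCUGGCGCAGUGGCGCAGGGCAGUCGAC, so the coding DNA strand is TGTTATCTGGCGCAGTGGCGCAGGGCAGTCGAC. The template is its reverse complement.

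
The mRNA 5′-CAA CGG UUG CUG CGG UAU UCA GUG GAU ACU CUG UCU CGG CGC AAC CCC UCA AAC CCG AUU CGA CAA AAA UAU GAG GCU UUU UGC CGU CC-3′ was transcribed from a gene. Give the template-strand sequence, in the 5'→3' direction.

5'-GGACGGCAAAAAGCCTCATATTTTTGTCGAATCGGGTTTGAGGGGTTGCGCCGAGACAGAGTATCCACTGAATACCGCAGCAACCGTTG-3'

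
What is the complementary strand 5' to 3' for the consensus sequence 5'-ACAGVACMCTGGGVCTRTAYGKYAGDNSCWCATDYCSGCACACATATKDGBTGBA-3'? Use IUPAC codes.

5'-TVCAVCHMATATGTGTGCSGRHATGWGSNHCTRMCRTAYAGBCCCAGKGTBCTGT-3'

Standard pairs A↔T, G↔C; ambiguity codes pair R↔Y, M↔K, W↔W, S↔S, B↔V, D↔H, N↔N. Complement (TGTCBTGKGACCCBGAYATRCMRTCHNSGWGTAHRGSCGTGTGTATAMHCVACVT), then reverse for 5'→3'.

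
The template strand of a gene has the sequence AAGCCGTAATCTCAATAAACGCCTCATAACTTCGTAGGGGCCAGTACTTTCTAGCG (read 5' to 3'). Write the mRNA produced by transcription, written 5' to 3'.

5'-CGCUAGAAAGUACUGGCCCCUACGAAGUUAUGAGGCGUUUAUUGAGAUUACGGCUU-3'

The mRNA has the sequence of the coding strand (reverse complement of the template) with T→U. Reverse complement of AAGCCGTAATCTCAATAAACGCCTCATAACTTCGTAGGGGCCAGTACTTTCTAGCG is CGCTAGAAAGTACTGGCCCCTACGAAGTTATGAGGCGTTTATTGAGATTACGGCTT; then T→U.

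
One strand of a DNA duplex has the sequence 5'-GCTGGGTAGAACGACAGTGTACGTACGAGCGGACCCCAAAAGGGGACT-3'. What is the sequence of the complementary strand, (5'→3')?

5′-AGTCCCCTTTTGGGGTCCGCTCGTACGTACACTGTCGTTCTACCCAGC-3′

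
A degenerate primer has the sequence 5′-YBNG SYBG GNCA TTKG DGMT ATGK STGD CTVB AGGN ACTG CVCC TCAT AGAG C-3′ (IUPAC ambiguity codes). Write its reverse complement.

Standard pairs A↔T, G↔C; ambiguity codes pair Y↔R, M↔K, S↔S, B↔V, D↔H, N↔N. Complement (RVNCSRVCCNGTAAMCHCKATACMSACHGABVTCCNTGACGBGGAGTATCTCG), then reverse for 5'→3'.

5′-GCTCTATGAGGBGCAGTNCCTVBAGHCASMCATAKCHCMAATGNCCVRSCNVR-3′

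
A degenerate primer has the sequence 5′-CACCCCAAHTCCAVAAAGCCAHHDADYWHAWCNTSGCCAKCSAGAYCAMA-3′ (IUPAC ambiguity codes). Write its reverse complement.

5'-TKTGRTCTSGMTGGCSANGWTDWRHTHDDTGGCTTTBTGGADTTGGGGTG-3'

Standard pairs A↔T, G↔C; ambiguity codes pair Y↔R, M↔K, W↔W, S↔S, D↔H, V↔B, N↔N. Complement (GTGGGGTTDAGGTBTTTCGGTDDHTHRWDTWGNASCGGTMGSTCTRGTKT), then reverse for 5'→3'.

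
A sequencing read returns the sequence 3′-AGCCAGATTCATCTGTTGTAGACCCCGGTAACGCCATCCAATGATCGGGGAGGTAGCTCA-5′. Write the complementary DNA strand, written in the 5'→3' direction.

5'-TCGGTCTAAGTAGACAACATCTGGGGCCATTGCGGTAGGTTACTAGCCCCTCCATCGAGT-3'

The strand is given 3'→5', so its complement runs 5'→3' in the same left-to-right order: pair each base A↔T, G↔C.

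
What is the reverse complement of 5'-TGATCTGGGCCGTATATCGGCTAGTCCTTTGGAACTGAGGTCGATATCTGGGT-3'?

Complement each base (A↔T, G↔C): ACTAGACCCGGCATATAGCCGATCAGGAAACCTTGACTCCAGCTATAGACCCA. Then reverse.

5'-ACCCAGATATCGACCTCAGTTCCAAAGGACTAGCCGATATACGGCCCAGATCA-3'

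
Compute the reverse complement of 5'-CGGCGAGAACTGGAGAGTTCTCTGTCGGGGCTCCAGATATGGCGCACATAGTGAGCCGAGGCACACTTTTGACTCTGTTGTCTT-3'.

5'-AAGACAACAGAGTCAAAAGTGTGCCTCGGCTCACTATGTGCGCCATATCTGGAGCCCCGACAGAGAACTCTCCAGTTCTCGCCG-3'

Reading the sequence 3'→5' and pairing each base (A↔T, G↔C) gives the reverse complement directly.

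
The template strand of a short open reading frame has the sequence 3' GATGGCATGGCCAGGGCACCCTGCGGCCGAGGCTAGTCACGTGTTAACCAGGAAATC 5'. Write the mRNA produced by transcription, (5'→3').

5'-CUACCGUACCGGUCCCGUGGGACGCCGGCUCCGAUCAGUGCACAAUUGGUCCUUUAG-3'

Reading the template 3'→5' as shown, RNA polymerase pairs each base (A→U, T→A, G↔C) to build mRNA 5'→3' directly.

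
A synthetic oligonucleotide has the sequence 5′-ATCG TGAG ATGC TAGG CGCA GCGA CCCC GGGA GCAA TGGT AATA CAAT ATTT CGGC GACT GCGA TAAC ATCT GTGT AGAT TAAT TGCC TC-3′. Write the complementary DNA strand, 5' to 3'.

The complement of ATCGTGAGATGCTAGGCGCAGCGACCCCGGGAGCAATGGTAATACAATATTTCGGCGACTGCGATAACATCTGTGTAGATTAATTGCCTC is TAGCACTCTACGATCCGCGTCGCTGGGGCCCTCGTTACCATTATGTTATAAAGCCGCTGACGCTATTGTAGACACATCTAATTAACGGAG (A↔T, G↔C). DNA strands are antiparallel, so the complementary strand runs 3'→5'; reversing gives the 5'→3' form.

5′-GAGGCAATTAATCTACACAGATGTTATCGCAGTCGCCGAAATATTGTATTACCATTGCTCCCGGGGTCGCTGCGCCTAGCATCTCACGAT-3′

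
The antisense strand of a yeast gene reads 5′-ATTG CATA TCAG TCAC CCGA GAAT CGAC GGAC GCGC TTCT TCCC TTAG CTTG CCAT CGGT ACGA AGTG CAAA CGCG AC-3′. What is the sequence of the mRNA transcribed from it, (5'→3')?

RNA polymerase reads the template 3'→5' and synthesizes mRNA 5'→3' by base-pairing (A→U, T→A, G↔C). The complement of the template is TAACGTATAGTCAGTGGGCTCTTAGCTGCCTGCGCGAAGAAGGGAATCGAACGGTAGCCATGCTTCACGTTTGCGCTG; antiparallel, so 5'→3' the coding strand is GTCGCGTTTGCACTTCGTACCGATGGCAAGCTAAGGGAAGAAGCGCGTCCGTCGATTCTCGGGTGACTGATATGCAAT. Replace T with U for the mRNA.

5′-GUCGCGUUUGCACUUCGUACCGAUGGCAAGCUAAGGGAAGAAGCGCGUCCGUCGAUUCUCGGGUGACUGAUAUGCAAU-3′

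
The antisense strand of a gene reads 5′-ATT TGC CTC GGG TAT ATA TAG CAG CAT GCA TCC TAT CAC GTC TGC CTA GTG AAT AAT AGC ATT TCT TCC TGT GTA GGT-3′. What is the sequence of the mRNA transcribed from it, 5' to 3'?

5'-ACCUACACAGGAAGAAAUGCUAUUAUUCACUAGGCAGACGUGAUAGGAUGCAUGCUGCUAUAUAUACCCGAGGCAAAU-3'

The mRNA has the sequence of the coding strand (reverse complement of the template) with T→U. Reverse complement of ATTTGCCTCGGGTATATATAGCAGCATGCATCCTATCACGTCTGCCTAGTGAATAATAGCATTTCTTCCTGTGTAGGT is ACCTACACAGGAAGAAATGCTATTATTCACTAGGCAGACGTGATAGGATGCATGCTGCTATATATACCCGAGGCAAAT; then T→U.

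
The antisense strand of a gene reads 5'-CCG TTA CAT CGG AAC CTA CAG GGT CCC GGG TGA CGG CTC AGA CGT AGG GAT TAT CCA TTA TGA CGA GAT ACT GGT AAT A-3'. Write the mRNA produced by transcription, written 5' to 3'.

5′-UAUUACCAGUAUCUCGUCAUAAUGGAUAAUCCCUACGUCUGAGCCGUCACCCGGGACCCUGUAGGUUCCGAUGUAACGG-3′

The mRNA has the sequence of the coding strand (reverse complement of the template) with T→U. Reverse complement of CCGTTACATCGGAACCTACAGGGTCCCGGGTGACGGCTCAGACGTAGGGATTATCCATTATGACGAGATACTGGTAATA is TATTACCAGTATCTCGTCATAATGGATAATCCCTACGTCTGAGCCGTCACCCGGGACCCTGTAGGTTCCGATGTAACGG; then T→U.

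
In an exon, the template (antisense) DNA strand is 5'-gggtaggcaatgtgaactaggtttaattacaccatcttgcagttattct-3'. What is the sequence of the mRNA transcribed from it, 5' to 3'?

RNA polymerase reads the template 3'→5' and synthesizes mRNA 5'→3' by base-pairing (A→U, T→A, G↔C). The complement of the template is CCCATCCGTTACACTTGATCCAAATTAATGTGGTAGAACGTCAATAAGA; antiparallel, so 5'→3' the coding strand is AGAATAACTGCAAGATGGTGTAATTAAACCTAGTTCACATTGCCTACCC. Replace T with U for the mRNA.

5′-AGAAUAACUGCAAGAUGGUGUAAUUAAACCUAGUUCACAUUGCCUACCC-3′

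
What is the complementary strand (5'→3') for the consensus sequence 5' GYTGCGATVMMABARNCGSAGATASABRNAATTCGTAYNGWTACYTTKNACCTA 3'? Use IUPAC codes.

5'-TAGGTNMAARGTAWCNRTACGAATTNYVTSTATCTSCGNYTVTKKBATCGCARC-3'

Standard pairs A↔T, G↔C; ambiguity codes pair R↔Y, M↔K, W↔W, S↔S, B↔V, N↔N. Complement (CRACGCTABKKTVTYNGCSTCTATSTVYNTTAAGCATRNCWATGRAAMNTGGAT), then reverse for 5'→3'.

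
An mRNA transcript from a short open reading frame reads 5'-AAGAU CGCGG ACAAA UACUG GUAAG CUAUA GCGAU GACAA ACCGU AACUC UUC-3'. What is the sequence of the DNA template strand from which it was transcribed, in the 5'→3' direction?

5'-GAAGAGTTACGGTTTGTCATCGCTATAGCTTACCAGTATTTGTCCGCGATCTT-3'

Replace U with T to get the coding DNA strand: AAGATCGCGGACAAATACTGGTAAGCTATAGCGATGACAAACCGTAACTCTTC. The template strand is its reverse complement (complement TTCTAGCGCCTGTTTATGACCATTCGATATCGCTACTGTTTGGCATTGAGAAG, then reverse).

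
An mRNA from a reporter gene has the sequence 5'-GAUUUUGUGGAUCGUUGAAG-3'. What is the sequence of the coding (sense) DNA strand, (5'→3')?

5'-GATTTTGTGGATCGTTGAAG-3'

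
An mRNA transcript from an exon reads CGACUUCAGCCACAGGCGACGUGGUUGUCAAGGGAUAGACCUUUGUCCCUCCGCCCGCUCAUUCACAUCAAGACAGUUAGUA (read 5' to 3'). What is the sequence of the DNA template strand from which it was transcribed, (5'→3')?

5'-TACTAACTGTCTTGATGTGAATGAGCGGGCGGAGGGACAAAGGTCTATCCCTTGACAACCACGTCGCCTGTGGCTGAAGTCG-3'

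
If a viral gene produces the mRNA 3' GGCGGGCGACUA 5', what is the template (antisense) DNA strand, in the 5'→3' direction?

Written 5'→3' the mRNA is AUCAGCGGGCGG, so the coding DNA strand is ATCAGCGGGCGG. The template is its reverse complement.

5′-CCGCCCGCTGAT-3′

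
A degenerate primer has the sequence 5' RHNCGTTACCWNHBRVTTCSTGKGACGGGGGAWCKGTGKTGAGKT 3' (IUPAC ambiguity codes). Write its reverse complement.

Standard pairs A↔T, G↔C; ambiguity codes pair R↔Y, K↔M, W↔W, S↔S, B↔V, H↔D, N↔N. Complement (YDNGCAATGGWNDVYBAAGSACMCTGCCCCCTWGMCACMACTCMA), then reverse for 5'→3'.

5'-AMCTCAMCACMGWTCCCCCGTCMCASGAABYVDNWGGTAACGNDY-3'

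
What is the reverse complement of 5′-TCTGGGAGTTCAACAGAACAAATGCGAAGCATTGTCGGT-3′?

5'-ACCGACAATGCTTCGCATTTGTTCTGTTGAACTCCCAGA-3'

Complement each base (A↔T, G↔C): AGACCCTCAAGTTGTCTTGTTTACGCTTCGTAACAGCCA. Then reverse.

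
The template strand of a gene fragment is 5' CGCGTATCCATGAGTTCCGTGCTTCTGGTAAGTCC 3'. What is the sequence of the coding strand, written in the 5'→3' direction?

5'-GGACTTACCAGAAGCACGGAACTCATGGATACGCG-3'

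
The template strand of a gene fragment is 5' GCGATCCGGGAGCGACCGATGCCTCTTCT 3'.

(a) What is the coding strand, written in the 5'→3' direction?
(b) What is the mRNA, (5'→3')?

(a) 5'-AGAAGAGGCATCGGTCGCTCCCGGATCGC-3'
(b) 5'-AGAAGAGGCAUCGGUCGCUCCCGGAUCGC-3'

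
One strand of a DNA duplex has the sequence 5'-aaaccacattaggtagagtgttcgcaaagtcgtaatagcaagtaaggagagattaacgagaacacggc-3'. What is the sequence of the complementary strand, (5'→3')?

5'-GCCGTGTTCTCGTTAATCTCTCCTTACTTGCTATTACGACTTTGCGAACACTCTACCTAATGTGGTTT-3'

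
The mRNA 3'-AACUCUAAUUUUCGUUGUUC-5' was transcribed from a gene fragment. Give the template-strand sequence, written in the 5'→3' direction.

5'-TTGAGATTAAAAGCAACAAG-3'

Written 5'→3' the mRNA is CUUGUUGCUUUUAAUCUCAA, so the coding DNA strand is CTTGTTGCTTTTAATCTCAA. The template is its reverse complement.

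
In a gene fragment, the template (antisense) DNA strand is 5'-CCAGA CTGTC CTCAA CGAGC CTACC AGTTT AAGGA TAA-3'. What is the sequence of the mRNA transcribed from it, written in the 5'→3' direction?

RNA polymerase reads the template 3'→5' and synthesizes mRNA 5'→3' by base-pairing (A→U, T→A, G↔C). The complement of the template is GGTCTGACAGGAGTTGCTCGGATGGTCAAATTCCTATT; antiparallel, so 5'→3' the coding strand is TTATCCTTAAACTGGTAGGCTCGTTGAGGACAGTCTGG. Replace T with U for the mRNA.

5'-UUAUCCUUAAACUGGUAGGCUCGUUGAGGACAGUCUGG-3'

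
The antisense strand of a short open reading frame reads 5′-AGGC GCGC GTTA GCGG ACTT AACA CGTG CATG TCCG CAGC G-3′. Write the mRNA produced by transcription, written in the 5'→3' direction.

5'-CGCUGCGGACAUGCACGUGUUAAGUCCGCUAACGCGCGCCU-3'

The mRNA has the sequence of the coding strand (reverse complement of the template) with T→U. Reverse complement of AGGCGCGCGTTAGCGGACTTAACACGTGCATGTCCGCAGCG is CGCTGCGGACATGCACGTGTTAAGTCCGCTAACGCGCGCCT; then T→U.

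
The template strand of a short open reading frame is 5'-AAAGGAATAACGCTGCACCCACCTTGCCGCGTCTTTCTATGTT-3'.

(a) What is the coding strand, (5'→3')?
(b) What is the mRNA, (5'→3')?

(a) 5'-AACATAGAAAGACGCGGCAAGGTGGGTGCAGCGTTATTCCTTT-3'
(b) 5'-AACAUAGAAAGACGCGGCAAGGUGGGUGCAGCGUUAUUCCUUU-3'

(a) The coding strand is the reverse complement of the template: complement TTTCCTTATTGCGACGTGGGTGGAACGGCGCAGAAAGATACAA, then reverse.
(b) mRNA has the coding-strand sequence with T→U.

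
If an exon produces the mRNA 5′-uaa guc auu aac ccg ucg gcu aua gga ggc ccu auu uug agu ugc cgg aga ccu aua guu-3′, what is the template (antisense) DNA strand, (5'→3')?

Replace U with T to get the coding DNA strand: TAAGTCATTAACCCGTCGGCTATAGGAGGCCCTATTTTGAGTTGCCGGAGACCTATAGTT. The template strand is its reverse complement (complement ATTCAGTAATTGGGCAGCCGATATCCTCCGGGATAAAACTCAACGGCCTCTGGATATCAA, then reverse).

5'-AACTATAGGTCTCCGGCAACTCAAAATAGGGCCTCCTATAGCCGACGGGTTAATGACTTA-3'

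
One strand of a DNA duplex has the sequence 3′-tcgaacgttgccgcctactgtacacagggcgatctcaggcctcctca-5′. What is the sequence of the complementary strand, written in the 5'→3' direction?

The strand is given 3'→5', so its complement runs 5'→3' in the same left-to-right order: pair each base A↔T, G↔C.

5'-AGCTTGCAACGGCGGATGACATGTGTCCCGCTAGAGTCCGGAGGAGT-3'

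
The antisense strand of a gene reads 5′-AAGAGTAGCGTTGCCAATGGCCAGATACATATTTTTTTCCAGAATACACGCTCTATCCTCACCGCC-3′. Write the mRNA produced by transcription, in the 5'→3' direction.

The mRNA has the sequence of the coding strand (reverse complement of the template) with T→U. Reverse complement of AAGAGTAGCGTTGCCAATGGCCAGATACATATTTTTTTCCAGAATACACGCTCTATCCTCACCGCC is GGCGGTGAGGATAGAGCGTGTATTCTGGAAAAAAATATGTATCTGGCCATTGGCAACGCTACTCTT; then T→U.

5'-GGCGGUGAGGAUAGAGCGUGUAUUCUGGAAAAAAAUAUGUAUCUGGCCAUUGGCAACGCUACUCUU-3'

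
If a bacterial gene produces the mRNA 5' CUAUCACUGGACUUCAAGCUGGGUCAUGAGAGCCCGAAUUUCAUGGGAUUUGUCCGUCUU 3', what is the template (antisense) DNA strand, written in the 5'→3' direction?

5'-AAGACGGACAAATCCCATGAAATTCGGGCTCTCATGACCCAGCTTGAAGTCCAGTGATAG-3'

Replace U with T to get the coding DNA strand: CTATCACTGGACTTCAAGCTGGGTCATGAGAGCCCGAATTTCATGGGATTTGTCCGTCTT. The template strand is its reverse complement (complement GATAGTGACCTGAAGTTCGACCCAGTACTCTCGGGCTTAAAGTACCCTAAACAGGCAGAA, then reverse).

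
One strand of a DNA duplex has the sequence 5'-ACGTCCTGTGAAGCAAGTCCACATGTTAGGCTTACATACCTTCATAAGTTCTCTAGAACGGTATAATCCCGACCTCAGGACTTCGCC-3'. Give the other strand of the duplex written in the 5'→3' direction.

The complement of ACGTCCTGTGAAGCAAGTCCACATGTTAGGCTTACATACCTTCATAAGTTCTCTAGAACGGTATAATCCCGACCTCAGGACTTCGCC is TGCAGGACACTTCGTTCAGGTGTACAATCCGAATGTATGGAAGTATTCAAGAGATCTTGCCATATTAGGGCTGGAGTCCTGAAGCGG (A↔T, G↔C). DNA strands are antiparallel, so the complementary strand runs 3'→5'; reversing gives the 5'→3' form.

5'-GGCGAAGTCCTGAGGTCGGGATTATACCGTTCTAGAGAACTTATGAAGGTATGTAAGCCTAACATGTGGACTTGCTTCACAGGACGT-3'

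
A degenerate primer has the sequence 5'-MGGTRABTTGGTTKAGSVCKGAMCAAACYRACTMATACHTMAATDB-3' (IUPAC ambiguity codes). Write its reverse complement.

5'-VHATTKADGTATKAGTYRGTTTGKTCMGBSCTMAACCAAVTYACCK-3'

Standard pairs A↔T, G↔C; ambiguity codes pair R↔Y, M↔K, S↔S, B↔V, D↔H. Complement (KCCAYTVAACCAAMTCSBGMCTKGTTTGRYTGAKTATGDAKTTAHV), then reverse for 5'→3'.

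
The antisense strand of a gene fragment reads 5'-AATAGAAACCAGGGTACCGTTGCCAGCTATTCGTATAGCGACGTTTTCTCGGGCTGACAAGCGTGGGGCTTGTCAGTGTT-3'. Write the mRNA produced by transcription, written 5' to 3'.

5′-AACACUGACAAGCCCCACGCUUGUCAGCCCGAGAAAACGUCGCUAUACGAAUAGCUGGCAACGGUACCCUGGUUUCUAUU-3′

The mRNA has the sequence of the coding strand (reverse complement of the template) with T→U. Reverse complement of AATAGAAACCAGGGTACCGTTGCCAGCTATTCGTATAGCGACGTTTTCTCGGGCTGACAAGCGTGGGGCTTGTCAGTGTT is AACACTGACAAGCCCCACGCTTGTCAGCCCGAGAAAACGTCGCTATACGAATAGCTGGCAACGGTACCCTGGTTTCTATT; then T→U.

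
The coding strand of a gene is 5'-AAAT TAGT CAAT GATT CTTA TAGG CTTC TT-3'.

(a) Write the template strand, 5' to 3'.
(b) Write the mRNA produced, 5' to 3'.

(a) The template strand is the reverse complement of the coding strand: complement TTTAATCAGTTACTAAGAATATCCGAAGAA, then reverse.
(b) mRNA matches the coding strand with T→U.

(a) 5'-AAGAAGCCTATAAGAATCATTGACTAATTT-3'
(b) 5'-AAAUUAGUCAAUGAUUCUUAUAGGCUUCUU-3'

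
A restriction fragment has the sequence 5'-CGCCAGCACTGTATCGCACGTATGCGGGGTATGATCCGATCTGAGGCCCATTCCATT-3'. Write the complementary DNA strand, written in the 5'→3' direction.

The complement of CGCCAGCACTGTATCGCACGTATGCGGGGTATGATCCGATCTGAGGCCCATTCCATT is GCGGTCGTGACATAGCGTGCATACGCCCCATACTAGGCTAGACTCCGGGTAAGGTAA (A↔T, G↔C). DNA strands are antiparallel, so the complementary strand runs 3'→5'; reversing gives the 5'→3' form.

5'-AATGGAATGGGCCTCAGATCGGATCATACCCCGCATACGTGCGATACAGTGCTGGCG-3'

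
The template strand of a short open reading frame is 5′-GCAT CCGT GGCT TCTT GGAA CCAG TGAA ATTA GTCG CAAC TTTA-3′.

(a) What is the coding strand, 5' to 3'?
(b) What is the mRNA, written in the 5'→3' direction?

(a) The coding strand is the reverse complement of the template: complement CGTAGGCACCGAAGAACCTTGGTCACTTTAATCAGCGTTGAAAT, then reverse.
(b) mRNA has the coding-strand sequence with T→U.

(a) 5'-TAAAGTTGCGACTAATTTCACTGGTTCCAAGAAGCCACGGATGC-3'
(b) 5′-UAAAGUUGCGACUAAUUUCACUGGUUCCAAGAAGCCACGGAUGC-3′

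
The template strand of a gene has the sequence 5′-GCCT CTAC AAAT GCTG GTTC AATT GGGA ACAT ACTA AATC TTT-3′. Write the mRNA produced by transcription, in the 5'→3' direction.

5'-AAAGAUUUAGUAUGUUCCCAAUUGAACCAGCAUUUGUAGAGGC-3'

The mRNA has the sequence of the coding strand (reverse complement of the template) with T→U. Reverse complement of GCCTCTACAAATGCTGGTTCAATTGGGAACATACTAAATCTTT is AAAGATTTAGTATGTTCCCAATTGAACCAGCATTTGTAGAGGC; then T→U.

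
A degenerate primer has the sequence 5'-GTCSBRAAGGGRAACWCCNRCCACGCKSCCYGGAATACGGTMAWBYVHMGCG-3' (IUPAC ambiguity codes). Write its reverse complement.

5'-CGCKDBRVWTKACCGTATTCCRGGSMGCGTGGYNGGWGTTYCCCTTYVSGAC-3'

Standard pairs A↔T, G↔C; ambiguity codes pair R↔Y, M↔K, W↔W, S↔S, B↔V, H↔D, N↔N. Complement (CAGSVYTTCCCYTTGWGGNYGGTGCGMSGGRCCTTATGCCAKTWVRBDKCGC), then reverse for 5'→3'.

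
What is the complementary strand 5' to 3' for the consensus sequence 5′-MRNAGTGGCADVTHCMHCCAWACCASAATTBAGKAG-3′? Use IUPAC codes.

Standard pairs A↔T, G↔C; ambiguity codes pair R↔Y, M↔K, W↔W, S↔S, B↔V, D↔H, N↔N. Complement (KYNTCACCGTHBADGKDGGTWTGGTSTTAAVTCMTC), then reverse for 5'→3'.

5′-CTMCTVAATTSTGGTWTGGDKGDABHTGCCACTNYK-3′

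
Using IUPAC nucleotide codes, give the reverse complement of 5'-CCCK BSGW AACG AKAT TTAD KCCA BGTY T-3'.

5'-ARACVTGGMHTAAATMTCGTTWCSVMGGG-3'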